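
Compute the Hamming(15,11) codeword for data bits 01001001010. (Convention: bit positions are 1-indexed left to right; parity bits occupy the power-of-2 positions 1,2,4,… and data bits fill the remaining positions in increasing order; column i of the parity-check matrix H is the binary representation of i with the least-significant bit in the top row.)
Codeword c = d · G (mod 2), d = 01001001010:
  c[0] = d·G[:,0] = (01001001010)·(11011010101) mod 2 = 0+1+0+0+1+0+0+0+0+0+0 mod 2 = 0
  c[1] = d·G[:,1] = (01001001010)·(10110110011) mod 2 = 0+0+0+0+0+0+0+0+0+1+0 mod 2 = 1
  c[2] = d·G[:,2] = (01001001010)·(10000000000) mod 2 = 0+0+0+0+0+0+0+0+0+0+0 mod 2 = 0
  c[3] = d·G[:,3] = (01001001010)·(01110001111) mod 2 = 0+1+0+0+0+0+0+1+0+1+0 mod 2 = 1
  c[4] = d·G[:,4] = (01001001010)·(01000000000) mod 2 = 0+1+0+0+0+0+0+0+0+0+0 mod 2 = 1
  c[5] = d·G[:,5] = (01001001010)·(00100000000) mod 2 = 0+0+0+0+0+0+0+0+0+0+0 mod 2 = 0
  c[6] = d·G[:,6] = (01001001010)·(00010000000) mod 2 = 0+0+0+0+0+0+0+0+0+0+0 mod 2 = 0
  c[7] = d·G[:,7] = (01001001010)·(00001111111) mod 2 = 0+0+0+0+1+0+0+1+0+1+0 mod 2 = 1
  c[8] = d·G[:,8] = (01001001010)·(00001000000) mod 2 = 0+0+0+0+1+0+0+0+0+0+0 mod 2 = 1
  c[9] = d·G[:,9] = (01001001010)·(00000100000) mod 2 = 0+0+0+0+0+0+0+0+0+0+0 mod 2 = 0
  c[10] = d·G[:,10] = (01001001010)·(00000010000) mod 2 = 0+0+0+0+0+0+0+0+0+0+0 mod 2 = 0
  c[11] = d·G[:,11] = (01001001010)·(00000001000) mod 2 = 0+0+0+0+0+0+0+1+0+0+0 mod 2 = 1
  c[12] = d·G[:,12] = (01001001010)·(00000000100) mod 2 = 0+0+0+0+0+0+0+0+0+0+0 mod 2 = 0
  c[13] = d·G[:,13] = (01001001010)·(00000000010) mod 2 = 0+0+0+0+0+0+0+0+0+1+0 mod 2 = 1
  c[14] = d·G[:,14] = (01001001010)·(00000000001) mod 2 = 0+0+0+0+0+0+0+0+0+0+0 mod 2 = 0
Codeword = 010110011001010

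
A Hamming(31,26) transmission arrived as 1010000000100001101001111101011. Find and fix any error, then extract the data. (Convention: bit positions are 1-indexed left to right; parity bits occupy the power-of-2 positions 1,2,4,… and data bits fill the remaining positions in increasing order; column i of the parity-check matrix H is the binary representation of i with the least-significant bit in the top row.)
Syndrome s = H · r^T (mod 2), r = 1010000000100001101001111101011:
  s[0] = (1010101010101010101010101010101)·(1010000000100001101001111101011) mod 2 = 1+0+1+0+0+0+0+0+0+0+1+0+0+0+0+0+1+0+1+0+0+0+1+0+1+0+0+0+0+0+1 mod 2 = 0
  s[1] = (0110011001100110011001100110011)·(1010000000100001101001111101011) mod 2 = 0+0+1+0+0+0+0+0+0+0+1+0+0+0+0+0+0+0+1+0+0+1+1+0+0+1+0+0+0+1+1 mod 2 = 0
  s[2] = (0001111000011110000111100001111)·(1010000000100001101001111101011) mod 2 = 0+0+0+0+0+0+0+0+0+0+0+0+0+0+0+0+0+0+0+0+0+1+1+0+0+0+0+1+0+1+1 mod 2 = 1
  s[3] = (0000000111111110000000011111111)·(1010000000100001101001111101011) mod 2 = 0+0+0+0+0+0+0+0+0+0+1+0+0+0+0+0+0+0+0+0+0+0+0+1+1+1+0+1+0+1+1 mod 2 = 1
  s[4] = (0000000000000001111111111111111)·(1010000000100001101001111101011) mod 2 = 0+0+0+0+0+0+0+0+0+0+0+0+0+0+0+1+1+0+1+0+0+1+1+1+1+1+0+1+0+1+1 mod 2 = 1
Syndrome = 00111
Column 28 of H equals this syndrome → error at bit 28 (1-indexed).
Flip bit 28: 1010000000100001101001111101011 → 1010000000100001101001111100011
Extract data bits at positions {3,5,6,7,9,10,11,12,13,14,15,17,18,19,20,21,22,23,24,25,26,27,28,29,30,31}: 10000010000101001111100011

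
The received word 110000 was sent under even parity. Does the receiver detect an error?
Sum of received bits: 1+1+0+0+0+0 = 2; 2 mod 2 = 0. Result is 0 → no error detected.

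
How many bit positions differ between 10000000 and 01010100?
XOR = 11010100, count of 1s = 4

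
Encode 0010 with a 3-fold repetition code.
Repeat each bit 3× and concatenate:
0→000  0→000  1→111  0→000
Codeword = 000000111000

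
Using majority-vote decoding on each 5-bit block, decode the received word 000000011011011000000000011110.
Split into 5-bit blocks and majority-vote each:
  block 1 = 00000: 0 ones, 5 zeros → 0
  block 2 = 00110: 2 ones, 3 zeros → 0
  block 3 = 11011: 4 ones, 1 zeros → 1
  block 4 = 00000: 0 ones, 5 zeros → 0
  block 5 = 00000: 0 ones, 5 zeros → 0
  block 6 = 11110: 4 ones, 1 zeros → 1
Decoded = 001001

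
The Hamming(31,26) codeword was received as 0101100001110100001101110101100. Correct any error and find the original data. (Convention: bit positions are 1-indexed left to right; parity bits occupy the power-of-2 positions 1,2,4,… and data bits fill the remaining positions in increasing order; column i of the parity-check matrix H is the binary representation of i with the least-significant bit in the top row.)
Syndrome s = H · r^T (mod 2), r = 0101100001110100001101110101100:
  s[0] = (1010101010101010101010101010101)·(0101100001110100001101110101100) mod 2 = 0+0+0+0+1+0+0+0+0+0+1+0+0+0+0+0+0+0+1+0+0+0+1+0+0+0+0+0+1+0+0 mod 2 = 1
  s[1] = (0110011001100110011001100110011)·(0101100001110100001101110101100) mod 2 = 0+1+0+0+0+0+0+0+0+1+1+0+0+1+0+0+0+0+1+0+0+1+1+0+0+1+0+0+0+0+0 mod 2 = 0
  s[2] = (0001111000011110000111100001111)·(0101100001110100001101110101100) mod 2 = 0+0+0+1+1+0+0+0+0+0+0+1+0+1+0+0+0+0+0+1+0+1+1+0+0+0+0+1+1+0+0 mod 2 = 1
  s[3] = (0000000111111110000000011111111)·(0101100001110100001101110101100) mod 2 = 0+0+0+0+0+0+0+0+0+1+1+1+0+1+0+0+0+0+0+0+0+0+0+1+0+1+0+1+1+0+0 mod 2 = 0
  s[4] = (0000000000000001111111111111111)·(0101100001110100001101110101100) mod 2 = 0+0+0+0+0+0+0+0+0+0+0+0+0+0+0+0+0+0+1+1+0+1+1+1+0+1+0+1+1+0+0 mod 2 = 0
Syndrome = 10100
Column 5 of H equals this syndrome → error at bit 5 (1-indexed).
Flip bit 5: 0101100001110100001101110101100 → 0101000001110100001101110101100
Extract data bits at positions {3,5,6,7,9,10,11,12,13,14,15,17,18,19,20,21,22,23,24,25,26,27,28,29,30,31}: 00000111010001101110101100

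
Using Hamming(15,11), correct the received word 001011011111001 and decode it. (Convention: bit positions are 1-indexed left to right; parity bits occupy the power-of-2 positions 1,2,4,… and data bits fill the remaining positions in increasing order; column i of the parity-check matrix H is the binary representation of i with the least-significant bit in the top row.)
Syndrome s = H · r^T (mod 2), r = 001011011111001:
  s[0] = (101010101010101)·(001011011111001) mod 2 = 0+0+1+0+1+0+0+0+1+0+1+0+0+0+1 mod 2 = 1
  s[1] = (011001100110011)·(001011011111001) mod 2 = 0+0+1+0+0+1+0+0+0+1+1+0+0+0+1 mod 2 = 1
  s[2] = (000111100001111)·(001011011111001) mod 2 = 0+0+0+0+1+1+0+0+0+0+0+1+0+0+1 mod 2 = 0
  s[3] = (000000011111111)·(001011011111001) mod 2 = 0+0+0+0+0+0+0+1+1+1+1+1+0+0+1 mod 2 = 0
Syndrome = 1100
Column 3 of H equals this syndrome → error at bit 3 (1-indexed).
Flip bit 3: 001011011111001 → 000011011111001
Extract data bits at positions {3,5,6,7,9,10,11,12,13,14,15}: 01101111001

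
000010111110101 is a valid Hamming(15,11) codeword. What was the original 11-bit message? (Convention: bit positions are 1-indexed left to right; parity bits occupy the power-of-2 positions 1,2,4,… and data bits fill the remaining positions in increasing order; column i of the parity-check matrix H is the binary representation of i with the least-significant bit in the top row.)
Parity bits occupy power-of-2 positions; data bits are at positions {3,5,6,7,9,10,11,12,13,14,15} (1-indexed).
Extract: c[3]=0 c[5]=1 c[6]=0 c[7]=1 c[9]=1 c[10]=1 c[11]=1 c[12]=0 c[13]=1 c[14]=0 c[15]=1
Data = 01011110101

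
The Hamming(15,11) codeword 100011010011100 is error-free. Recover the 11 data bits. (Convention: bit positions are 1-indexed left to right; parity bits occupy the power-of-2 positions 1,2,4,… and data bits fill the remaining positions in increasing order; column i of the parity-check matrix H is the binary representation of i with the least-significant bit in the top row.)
Parity bits occupy power-of-2 positions; data bits are at positions {3,5,6,7,9,10,11,12,13,14,15} (1-indexed).
Extract: c[3]=0 c[5]=1 c[6]=1 c[7]=0 c[9]=0 c[10]=0 c[11]=1 c[12]=1 c[13]=1 c[14]=0 c[15]=0
Data = 01100011100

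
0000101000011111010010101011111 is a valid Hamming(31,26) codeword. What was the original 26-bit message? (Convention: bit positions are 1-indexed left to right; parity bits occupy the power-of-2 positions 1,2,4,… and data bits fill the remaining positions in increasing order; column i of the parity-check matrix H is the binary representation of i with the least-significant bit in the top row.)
Parity bits occupy power-of-2 positions; data bits are at positions {3,5,6,7,9,10,11,12,13,14,15,17,18,19,20,21,22,23,24,25,26,27,28,29,30,31} (1-indexed).
Extract: c[3]=0 c[5]=1 c[6]=0 c[7]=1 c[9]=0 c[10]=0 c[11]=0 c[12]=1 c[13]=1 c[14]=1 c[15]=1 c[17]=0 c[18]=1 c[19]=0 c[20]=0 c[21]=1 c[22]=0 c[23]=1 c[24]=0 c[25]=1 c[26]=0 c[27]=1 c[28]=1 c[29]=1 c[30]=1 c[31]=1
Data = 01010001111010010101011111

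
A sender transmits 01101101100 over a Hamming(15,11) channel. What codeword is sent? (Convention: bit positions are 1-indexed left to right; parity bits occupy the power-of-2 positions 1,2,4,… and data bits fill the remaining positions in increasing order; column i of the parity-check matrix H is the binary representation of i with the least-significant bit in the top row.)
Codeword c = d · G (mod 2), d = 01101101100:
  c[0] = d·G[:,0] = (01101101100)·(11011010101) mod 2 = 0+1+0+0+1+0+0+0+1+0+0 mod 2 = 1
  c[1] = d·G[:,1] = (01101101100)·(10110110011) mod 2 = 0+0+1+0+0+1+0+0+0+0+0 mod 2 = 0
  c[2] = d·G[:,2] = (01101101100)·(10000000000) mod 2 = 0+0+0+0+0+0+0+0+0+0+0 mod 2 = 0
  c[3] = d·G[:,3] = (01101101100)·(01110001111) mod 2 = 0+1+1+0+0+0+0+1+1+0+0 mod 2 = 0
  c[4] = d·G[:,4] = (01101101100)·(01000000000) mod 2 = 0+1+0+0+0+0+0+0+0+0+0 mod 2 = 1
  c[5] = d·G[:,5] = (01101101100)·(00100000000) mod 2 = 0+0+1+0+0+0+0+0+0+0+0 mod 2 = 1
  c[6] = d·G[:,6] = (01101101100)·(00010000000) mod 2 = 0+0+0+0+0+0+0+0+0+0+0 mod 2 = 0
  c[7] = d·G[:,7] = (01101101100)·(00001111111) mod 2 = 0+0+0+0+1+1+0+1+1+0+0 mod 2 = 0
  c[8] = d·G[:,8] = (01101101100)·(00001000000) mod 2 = 0+0+0+0+1+0+0+0+0+0+0 mod 2 = 1
  c[9] = d·G[:,9] = (01101101100)·(00000100000) mod 2 = 0+0+0+0+0+1+0+0+0+0+0 mod 2 = 1
  c[10] = d·G[:,10] = (01101101100)·(00000010000) mod 2 = 0+0+0+0+0+0+0+0+0+0+0 mod 2 = 0
  c[11] = d·G[:,11] = (01101101100)·(00000001000) mod 2 = 0+0+0+0+0+0+0+1+0+0+0 mod 2 = 1
  c[12] = d·G[:,12] = (01101101100)·(00000000100) mod 2 = 0+0+0+0+0+0+0+0+1+0+0 mod 2 = 1
  c[13] = d·G[:,13] = (01101101100)·(00000000010) mod 2 = 0+0+0+0+0+0+0+0+0+0+0 mod 2 = 0
  c[14] = d·G[:,14] = (01101101100)·(00000000001) mod 2 = 0+0+0+0+0+0+0+0+0+0+0 mod 2 = 0
Codeword = 100011001101100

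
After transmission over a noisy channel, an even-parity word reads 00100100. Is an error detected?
Sum of received bits: 0+0+1+0+0+1+0+0 = 2; 2 mod 2 = 0. Result is 0 → no error detected.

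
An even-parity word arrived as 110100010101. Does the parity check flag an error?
Sum of received bits: 1+1+0+1+0+0+0+1+0+1+0+1 = 6; 6 mod 2 = 0. Result is 0 → no error detected.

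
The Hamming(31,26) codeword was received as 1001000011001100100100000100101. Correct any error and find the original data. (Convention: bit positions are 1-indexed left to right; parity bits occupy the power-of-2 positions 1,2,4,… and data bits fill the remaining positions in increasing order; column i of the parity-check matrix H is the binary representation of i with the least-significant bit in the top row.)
Syndrome s = H · r^T (mod 2), r = 1001000011001100100100000100101:
  s[0] = (1010101010101010101010101010101)·(1001000011001100100100000100101) mod 2 = 1+0+0+0+0+0+0+0+1+0+0+0+1+0+0+0+1+0+0+0+0+0+0+0+0+0+0+0+1+0+1 mod 2 = 0
  s[1] = (0110011001100110011001100110011)·(1001000011001100100100000100101) mod 2 = 0+0+0+0+0+0+0+0+0+1+0+0+0+1+0+0+0+0+0+0+0+0+0+0+0+1+0+0+0+0+1 mod 2 = 0
  s[2] = (0001111000011110000111100001111)·(1001000011001100100100000100101) mod 2 = 0+0+0+1+0+0+0+0+0+0+0+0+1+1+0+0+0+0+0+1+0+0+0+0+0+0+0+0+1+0+1 mod 2 = 0
  s[3] = (0000000111111110000000011111111)·(1001000011001100100100000100101) mod 2 = 0+0+0+0+0+0+0+0+1+1+0+0+1+1+0+0+0+0+0+0+0+0+0+0+0+1+0+0+1+0+1 mod 2 = 1
  s[4] = (0000000000000001111111111111111)·(1001000011001100100100000100101) mod 2 = 0+0+0+0+0+0+0+0+0+0+0+0+0+0+0+0+1+0+0+1+0+0+0+0+0+1+0+0+1+0+1 mod 2 = 1
Syndrome = 00011
Column 24 of H equals this syndrome → error at bit 24 (1-indexed).
Flip bit 24: 1001000011001100100100000100101 → 1001000011001100100100010100101
Extract data bits at positions {3,5,6,7,9,10,11,12,13,14,15,17,18,19,20,21,22,23,24,25,26,27,28,29,30,31}: 00001100110100100010100101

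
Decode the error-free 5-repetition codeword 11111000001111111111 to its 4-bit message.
Split into 5-bit blocks: 11111 00000 11111 11111
Data = 1011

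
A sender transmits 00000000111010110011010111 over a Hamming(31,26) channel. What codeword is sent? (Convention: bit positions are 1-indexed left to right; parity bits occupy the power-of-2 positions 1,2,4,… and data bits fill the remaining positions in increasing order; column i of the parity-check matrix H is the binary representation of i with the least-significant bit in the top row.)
Codeword c = d · G (mod 2), d = 00000000111010110011010111:
  c[0] = d·G[:,0] = (00000000111010110011010111)·(11011010101101010101010101) mod 2 = 0+0+0+0+0+0+0+0+1+0+1+0+0+0+0+1+0+0+0+1+0+1+0+1+0+1 mod 2 = 1
  c[1] = d·G[:,1] = (00000000111010110011010111)·(10110110011011001100110011) mod 2 = 0+0+0+0+0+0+0+0+0+1+1+0+1+0+0+0+0+0+0+0+0+1+0+0+1+1 mod 2 = 0
  c[2] = d·G[:,2] = (00000000111010110011010111)·(10000000000000000000000000) mod 2 = 0+0+0+0+0+0+0+0+0+0+0+0+0+0+0+0+0+0+0+0+0+0+0+0+0+0 mod 2 = 0
  c[3] = d·G[:,3] = (00000000111010110011010111)·(01110001111000111100001111) mod 2 = 0+0+0+0+0+0+0+0+1+1+1+0+0+0+1+1+0+0+0+0+0+0+0+1+1+1 mod 2 = 0
  c[4] = d·G[:,4] = (00000000111010110011010111)·(01000000000000000000000000) mod 2 = 0+0+0+0+0+0+0+0+0+0+0+0+0+0+0+0+0+0+0+0+0+0+0+0+0+0 mod 2 = 0
  c[5] = d·G[:,5] = (00000000111010110011010111)·(00100000000000000000000000) mod 2 = 0+0+0+0+0+0+0+0+0+0+0+0+0+0+0+0+0+0+0+0+0+0+0+0+0+0 mod 2 = 0
  c[6] = d·G[:,6] = (00000000111010110011010111)·(00010000000000000000000000) mod 2 = 0+0+0+0+0+0+0+0+0+0+0+0+0+0+0+0+0+0+0+0+0+0+0+0+0+0 mod 2 = 0
  c[7] = d·G[:,7] = (00000000111010110011010111)·(00001111111000000011111111) mod 2 = 0+0+0+0+0+0+0+0+1+1+1+0+0+0+0+0+0+0+1+1+0+1+0+1+1+1 mod 2 = 1
  c[8] = d·G[:,8] = (00000000111010110011010111)·(00001000000000000000000000) mod 2 = 0+0+0+0+0+0+0+0+0+0+0+0+0+0+0+0+0+0+0+0+0+0+0+0+0+0 mod 2 = 0
  c[9] = d·G[:,9] = (00000000111010110011010111)·(00000100000000000000000000) mod 2 = 0+0+0+0+0+0+0+0+0+0+0+0+0+0+0+0+0+0+0+0+0+0+0+0+0+0 mod 2 = 0
  c[10] = d·G[:,10] = (00000000111010110011010111)·(00000010000000000000000000) mod 2 = 0+0+0+0+0+0+0+0+0+0+0+0+0+0+0+0+0+0+0+0+0+0+0+0+0+0 mod 2 = 0
  c[11] = d·G[:,11] = (00000000111010110011010111)·(00000001000000000000000000) mod 2 = 0+0+0+0+0+0+0+0+0+0+0+0+0+0+0+0+0+0+0+0+0+0+0+0+0+0 mod 2 = 0
  c[12] = d·G[:,12] = (00000000111010110011010111)·(00000000100000000000000000) mod 2 = 0+0+0+0+0+0+0+0+1+0+0+0+0+0+0+0+0+0+0+0+0+0+0+0+0+0 mod 2 = 1
  c[13] = d·G[:,13] = (00000000111010110011010111)·(00000000010000000000000000) mod 2 = 0+0+0+0+0+0+0+0+0+1+0+0+0+0+0+0+0+0+0+0+0+0+0+0+0+0 mod 2 = 1
  c[14] = d·G[:,14] = (00000000111010110011010111)·(00000000001000000000000000) mod 2 = 0+0+0+0+0+0+0+0+0+0+1+0+0+0+0+0+0+0+0+0+0+0+0+0+0+0 mod 2 = 1
  c[15] = d·G[:,15] = (00000000111010110011010111)·(00000000000111111111111111) mod 2 = 0+0+0+0+0+0+0+0+0+0+0+0+1+0+1+1+0+0+1+1+0+1+0+1+1+1 mod 2 = 1
  c[16] = d·G[:,16] = (00000000111010110011010111)·(00000000000100000000000000) mod 2 = 0+0+0+0+0+0+0+0+0+0+0+0+0+0+0+0+0+0+0+0+0+0+0+0+0+0 mod 2 = 0
  c[17] = d·G[:,17] = (00000000111010110011010111)·(00000000000010000000000000) mod 2 = 0+0+0+0+0+0+0+0+0+0+0+0+1+0+0+0+0+0+0+0+0+0+0+0+0+0 mod 2 = 1
  c[18] = d·G[:,18] = (00000000111010110011010111)·(00000000000001000000000000) mod 2 = 0+0+0+0+0+0+0+0+0+0+0+0+0+0+0+0+0+0+0+0+0+0+0+0+0+0 mod 2 = 0
  c[19] = d·G[:,19] = (00000000111010110011010111)·(00000000000000100000000000) mod 2 = 0+0+0+0+0+0+0+0+0+0+0+0+0+0+1+0+0+0+0+0+0+0+0+0+0+0 mod 2 = 1
  c[20] = d·G[:,20] = (00000000111010110011010111)·(00000000000000010000000000) mod 2 = 0+0+0+0+0+0+0+0+0+0+0+0+0+0+0+1+0+0+0+0+0+0+0+0+0+0 mod 2 = 1
  c[21] = d·G[:,21] = (00000000111010110011010111)·(00000000000000001000000000) mod 2 = 0+0+0+0+0+0+0+0+0+0+0+0+0+0+0+0+0+0+0+0+0+0+0+0+0+0 mod 2 = 0
  c[22] = d·G[:,22] = (00000000111010110011010111)·(00000000000000000100000000) mod 2 = 0+0+0+0+0+0+0+0+0+0+0+0+0+0+0+0+0+0+0+0+0+0+0+0+0+0 mod 2 = 0
  c[23] = d·G[:,23] = (00000000111010110011010111)·(00000000000000000010000000) mod 2 = 0+0+0+0+0+0+0+0+0+0+0+0+0+0+0+0+0+0+1+0+0+0+0+0+0+0 mod 2 = 1
  c[24] = d·G[:,24] = (00000000111010110011010111)·(00000000000000000001000000) mod 2 = 0+0+0+0+0+0+0+0+0+0+0+0+0+0+0+0+0+0+0+1+0+0+0+0+0+0 mod 2 = 1
  c[25] = d·G[:,25] = (00000000111010110011010111)·(00000000000000000000100000) mod 2 = 0+0+0+0+0+0+0+0+0+0+0+0+0+0+0+0+0+0+0+0+0+0+0+0+0+0 mod 2 = 0
  c[26] = d·G[:,26] = (00000000111010110011010111)·(00000000000000000000010000) mod 2 = 0+0+0+0+0+0+0+0+0+0+0+0+0+0+0+0+0+0+0+0+0+1+0+0+0+0 mod 2 = 1
  c[27] = d·G[:,27] = (00000000111010110011010111)·(00000000000000000000001000) mod 2 = 0+0+0+0+0+0+0+0+0+0+0+0+0+0+0+0+0+0+0+0+0+0+0+0+0+0 mod 2 = 0
  c[28] = d·G[:,28] = (00000000111010110011010111)·(00000000000000000000000100) mod 2 = 0+0+0+0+0+0+0+0+0+0+0+0+0+0+0+0+0+0+0+0+0+0+0+1+0+0 mod 2 = 1
  c[29] = d·G[:,29] = (00000000111010110011010111)·(00000000000000000000000010) mod 2 = 0+0+0+0+0+0+0+0+0+0+0+0+0+0+0+0+0+0+0+0+0+0+0+0+1+0 mod 2 = 1
  c[30] = d·G[:,30] = (00000000111010110011010111)·(00000000000000000000000001) mod 2 = 0+0+0+0+0+0+0+0+0+0+0+0+0+0+0+0+0+0+0+0+0+0+0+0+0+1 mod 2 = 1
Codeword = 1000000100001111010110011010111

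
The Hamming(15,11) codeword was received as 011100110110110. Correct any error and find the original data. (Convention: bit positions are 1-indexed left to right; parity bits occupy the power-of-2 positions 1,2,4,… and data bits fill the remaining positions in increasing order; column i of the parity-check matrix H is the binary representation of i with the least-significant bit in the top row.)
Syndrome s = H · r^T (mod 2), r = 011100110110110:
  s[0] = (101010101010101)·(011100110110110) mod 2 = 0+0+1+0+0+0+1+0+0+0+1+0+1+0+0 mod 2 = 0
  s[1] = (011001100110011)·(011100110110110) mod 2 = 0+1+1+0+0+0+1+0+0+1+1+0+0+1+0 mod 2 = 0
  s[2] = (000111100001111)·(011100110110110) mod 2 = 0+0+0+1+0+0+1+0+0+0+0+0+1+1+0 mod 2 = 0
  s[3] = (000000011111111)·(011100110110110) mod 2 = 0+0+0+0+0+0+0+1+0+1+1+0+1+1+0 mod 2 = 1
Syndrome = 0001
Column 8 of H equals this syndrome → error at bit 8 (1-indexed).
Flip bit 8: 011100110110110 → 011100100110110
Extract data bits at positions {3,5,6,7,9,10,11,12,13,14,15}: 10010110110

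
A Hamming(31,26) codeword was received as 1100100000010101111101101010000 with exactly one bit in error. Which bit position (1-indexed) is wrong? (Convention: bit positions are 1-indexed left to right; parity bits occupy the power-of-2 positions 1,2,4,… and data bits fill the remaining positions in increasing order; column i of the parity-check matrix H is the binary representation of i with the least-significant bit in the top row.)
Syndrome s = H · r^T (mod 2), r = 1100100000010101111101101010000:
  s[0] = (1010101010101010101010101010101)·(1100100000010101111101101010000) mod 2 = 1+0+0+0+1+0+0+0+0+0+0+0+0+0+0+0+1+0+1+0+0+0+1+0+1+0+1+0+0+0+0 mod 2 = 1
  s[1] = (0110011001100110011001100110011)·(1100100000010101111101101010000) mod 2 = 0+1+0+0+0+0+0+0+0+0+0+0+0+1+0+0+0+1+1+0+0+1+1+0+0+0+1+0+0+0+0 mod 2 = 1
  s[2] = (0001111000011110000111100001111)·(1100100000010101111101101010000) mod 2 = 0+0+0+0+1+0+0+0+0+0+0+1+0+1+0+0+0+0+0+1+0+1+1+0+0+0+0+0+0+0+0 mod 2 = 0
  s[3] = (0000000111111110000000011111111)·(1100100000010101111101101010000) mod 2 = 0+0+0+0+0+0+0+0+0+0+0+1+0+1+0+0+0+0+0+0+0+0+0+0+1+0+1+0+0+0+0 mod 2 = 0
  s[4] = (0000000000000001111111111111111)·(1100100000010101111101101010000) mod 2 = 0+0+0+0+0+0+0+0+0+0+0+0+0+0+0+1+1+1+1+1+0+1+1+0+1+0+1+0+0+0+0 mod 2 = 1
Syndrome = 11001
Column i of H is the binary representation of i, so the syndrome is the binary index of the flipped bit.
Read s = 11001 with s[0] as LSB: 1·2^0 + 1·2^1 + 0·2^2 + 0·2^3 + 1·2^4 = 19.
Error is at bit position 19.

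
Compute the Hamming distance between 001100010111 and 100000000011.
XOR = 101100010100, count of 1s = 5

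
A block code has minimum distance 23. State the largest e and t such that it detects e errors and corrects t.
(a) Detection requires d_min ≥ e+1, so e ≤ d_min − 1 = 22.
(b) Correction requires d_min ≥ 2t+1, so t ≤ ⌊(d_min − 1)/2⌋ = ⌊22/2⌋ = 11.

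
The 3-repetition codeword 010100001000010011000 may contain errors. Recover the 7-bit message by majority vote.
Split into 3-bit blocks and majority-vote each:
  block 1 = 010: 1 ones, 2 zeros → 0
  block 2 = 100: 1 ones, 2 zeros → 0
  block 3 = 001: 1 ones, 2 zeros → 0
  block 4 = 000: 0 ones, 3 zeros → 0
  block 5 = 010: 1 ones, 2 zeros → 0
  block 6 = 011: 2 ones, 1 zeros → 1
  block 7 = 000: 0 ones, 3 zeros → 0
Decoded = 0000010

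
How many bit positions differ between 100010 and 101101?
XOR = 001111, count of 1s = 4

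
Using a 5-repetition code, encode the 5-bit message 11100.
Repeat each bit 5× and concatenate:
1→11111  1→11111  1→11111  0→00000  0→00000
Codeword = 1111111111111110000000000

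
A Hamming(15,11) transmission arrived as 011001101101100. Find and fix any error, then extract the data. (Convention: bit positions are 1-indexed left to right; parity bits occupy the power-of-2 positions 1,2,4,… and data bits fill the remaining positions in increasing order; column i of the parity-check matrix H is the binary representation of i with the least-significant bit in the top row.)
Syndrome s = H · r^T (mod 2), r = 011001101101100:
  s[0] = (101010101010101)·(011001101101100) mod 2 = 0+0+1+0+0+0+1+0+1+0+0+0+1+0+0 mod 2 = 0
  s[1] = (011001100110011)·(011001101101100) mod 2 = 0+1+1+0+0+1+1+0+0+1+0+0+0+0+0 mod 2 = 1
  s[2] = (000111100001111)·(011001101101100) mod 2 = 0+0+0+0+0+1+1+0+0+0+0+1+1+0+0 mod 2 = 0
  s[3] = (000000011111111)·(011001101101100) mod 2 = 0+0+0+0+0+0+0+0+1+1+0+1+1+0+0 mod 2 = 0
Syndrome = 0100
Column 2 of H equals this syndrome → error at bit 2 (1-indexed).
Flip bit 2: 011001101101100 → 001001101101100
Extract data bits at positions {3,5,6,7,9,10,11,12,13,14,15}: 10111101100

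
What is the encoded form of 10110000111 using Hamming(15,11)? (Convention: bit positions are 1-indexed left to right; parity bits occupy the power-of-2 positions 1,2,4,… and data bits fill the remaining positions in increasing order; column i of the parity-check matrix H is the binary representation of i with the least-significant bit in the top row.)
Codeword c = d · G (mod 2), d = 10110000111:
  c[0] = d·G[:,0] = (10110000111)·(11011010101) mod 2 = 1+0+0+1+0+0+0+0+1+0+1 mod 2 = 0
  c[1] = d·G[:,1] = (10110000111)·(10110110011) mod 2 = 1+0+1+1+0+0+0+0+0+1+1 mod 2 = 1
  c[2] = d·G[:,2] = (10110000111)·(10000000000) mod 2 = 1+0+0+0+0+0+0+0+0+0+0 mod 2 = 1
  c[3] = d·G[:,3] = (10110000111)·(01110001111) mod 2 = 0+0+1+1+0+0+0+0+1+1+1 mod 2 = 1
  c[4] = d·G[:,4] = (10110000111)·(01000000000) mod 2 = 0+0+0+0+0+0+0+0+0+0+0 mod 2 = 0
  c[5] = d·G[:,5] = (10110000111)·(00100000000) mod 2 = 0+0+1+0+0+0+0+0+0+0+0 mod 2 = 1
  c[6] = d·G[:,6] = (10110000111)·(00010000000) mod 2 = 0+0+0+1+0+0+0+0+0+0+0 mod 2 = 1
  c[7] = d·G[:,7] = (10110000111)·(00001111111) mod 2 = 0+0+0+0+0+0+0+0+1+1+1 mod 2 = 1
  c[8] = d·G[:,8] = (10110000111)·(00001000000) mod 2 = 0+0+0+0+0+0+0+0+0+0+0 mod 2 = 0
  c[9] = d·G[:,9] = (10110000111)·(00000100000) mod 2 = 0+0+0+0+0+0+0+0+0+0+0 mod 2 = 0
  c[10] = d·G[:,10] = (10110000111)·(00000010000) mod 2 = 0+0+0+0+0+0+0+0+0+0+0 mod 2 = 0
  c[11] = d·G[:,11] = (10110000111)·(00000001000) mod 2 = 0+0+0+0+0+0+0+0+0+0+0 mod 2 = 0
  c[12] = d·G[:,12] = (10110000111)·(00000000100) mod 2 = 0+0+0+0+0+0+0+0+1+0+0 mod 2 = 1
  c[13] = d·G[:,13] = (10110000111)·(00000000010) mod 2 = 0+0+0+0+0+0+0+0+0+1+0 mod 2 = 1
  c[14] = d·G[:,14] = (10110000111)·(00000000001) mod 2 = 0+0+0+0+0+0+0+0+0+0+1 mod 2 = 1
Codeword = 011101110000111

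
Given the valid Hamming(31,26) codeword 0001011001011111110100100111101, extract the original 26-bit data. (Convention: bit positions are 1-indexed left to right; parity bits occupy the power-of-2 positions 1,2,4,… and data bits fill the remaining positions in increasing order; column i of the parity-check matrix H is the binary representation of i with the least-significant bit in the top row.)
Parity bits occupy power-of-2 positions; data bits are at positions {3,5,6,7,9,10,11,12,13,14,15,17,18,19,20,21,22,23,24,25,26,27,28,29,30,31} (1-indexed).
Extract: c[3]=0 c[5]=0 c[6]=1 c[7]=1 c[9]=0 c[10]=1 c[11]=0 c[12]=1 c[13]=1 c[14]=1 c[15]=1 c[17]=1 c[18]=1 c[19]=0 c[20]=1 c[21]=0 c[22]=0 c[23]=1 c[24]=0 c[25]=0 c[26]=1 c[27]=1 c[28]=1 c[29]=1 c[30]=0 c[31]=1
Data = 00110101111110100100111101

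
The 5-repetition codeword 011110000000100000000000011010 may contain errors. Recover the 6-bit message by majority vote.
Split into 5-bit blocks and majority-vote each:
  block 1 = 01111: 4 ones, 1 zeros → 1
  block 2 = 00000: 0 ones, 5 zeros → 0
  block 3 = 00100: 1 ones, 4 zeros → 0
  block 4 = 00000: 0 ones, 5 zeros → 0
  block 5 = 00000: 0 ones, 5 zeros → 0
  block 6 = 11010: 3 ones, 2 zeros → 1
Decoded = 100001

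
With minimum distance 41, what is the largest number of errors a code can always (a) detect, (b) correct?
(a) Detection requires d_min ≥ e+1, so e ≤ d_min − 1 = 40.
(b) Correction requires d_min ≥ 2t+1, so t ≤ ⌊(d_min − 1)/2⌋ = ⌊40/2⌋ = 20.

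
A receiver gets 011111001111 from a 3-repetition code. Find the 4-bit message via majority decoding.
Split into 3-bit blocks and majority-vote each:
  block 1 = 011: 2 ones, 1 zeros → 1
  block 2 = 111: 3 ones, 0 zeros → 1
  block 3 = 001: 1 ones, 2 zeros → 0
  block 4 = 111: 3 ones, 0 zeros → 1
Decoded = 1101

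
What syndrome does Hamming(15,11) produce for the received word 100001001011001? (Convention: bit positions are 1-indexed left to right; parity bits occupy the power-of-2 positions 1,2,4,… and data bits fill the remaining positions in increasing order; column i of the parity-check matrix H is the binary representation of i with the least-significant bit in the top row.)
Syndrome s = H · r^T (mod 2), r = 100001001011001:
  s[0] = (101010101010101)·(100001001011001) mod 2 = 1+0+0+0+0+0+0+0+1+0+1+0+0+0+1 mod 2 = 0
  s[1] = (011001100110011)·(100001001011001) mod 2 = 0+0+0+0+0+1+0+0+0+0+1+0+0+0+1 mod 2 = 1
  s[2] = (000111100001111)·(100001001011001) mod 2 = 0+0+0+0+0+1+0+0+0+0+0+1+0+0+1 mod 2 = 1
  s[3] = (000000011111111)·(100001001011001) mod 2 = 0+0+0+0+0+0+0+0+1+0+1+1+0+0+1 mod 2 = 0
Syndrome = 0110
Non-zero syndrome: error at position 6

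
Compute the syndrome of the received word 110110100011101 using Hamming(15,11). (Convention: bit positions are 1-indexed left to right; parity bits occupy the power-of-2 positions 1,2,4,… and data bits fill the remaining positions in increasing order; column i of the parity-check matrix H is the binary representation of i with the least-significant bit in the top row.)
Syndrome s = H · r^T (mod 2), r = 110110100011101:
  s[0] = (101010101010101)·(110110100011101) mod 2 = 1+0+0+0+1+0+1+0+0+0+1+0+1+0+1 mod 2 = 0
  s[1] = (011001100110011)·(110110100011101) mod 2 = 0+1+0+0+0+0+1+0+0+0+1+0+0+0+1 mod 2 = 0
  s[2] = (000111100001111)·(110110100011101) mod 2 = 0+0+0+1+1+0+1+0+0+0+0+1+1+0+1 mod 2 = 0
  s[3] = (000000011111111)·(110110100011101) mod 2 = 0+0+0+0+0+0+0+0+0+0+1+1+1+0+1 mod 2 = 0
Syndrome = 0000
s = 0: no error detected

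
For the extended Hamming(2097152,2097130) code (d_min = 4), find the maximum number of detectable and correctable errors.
Detection only: up to d_min − 1 = 3 errors.
Correction: up to ⌊(d_min − 1)/2⌋ = ⌊3/2⌋ = 1 errors.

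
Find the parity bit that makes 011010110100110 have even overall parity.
Sum of data bits: 0+1+1+0+1+0+1+1+0+1+0+0+1+1+0 = 8.
8 mod 2 = 0, so parity bit = 0.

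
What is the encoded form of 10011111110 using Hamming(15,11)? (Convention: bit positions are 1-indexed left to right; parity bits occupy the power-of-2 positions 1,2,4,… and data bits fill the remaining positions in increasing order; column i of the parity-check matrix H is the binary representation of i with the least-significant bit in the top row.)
Codeword c = d · G (mod 2), d = 10011111110:
  c[0] = d·G[:,0] = (10011111110)·(11011010101) mod 2 = 1+0+0+1+1+0+1+0+1+0+0 mod 2 = 1
  c[1] = d·G[:,1] = (10011111110)·(10110110011) mod 2 = 1+0+0+1+0+1+1+0+0+1+0 mod 2 = 1
  c[2] = d·G[:,2] = (10011111110)·(10000000000) mod 2 = 1+0+0+0+0+0+0+0+0+0+0 mod 2 = 1
  c[3] = d·G[:,3] = (10011111110)·(01110001111) mod 2 = 0+0+0+1+0+0+0+1+1+1+0 mod 2 = 0
  c[4] = d·G[:,4] = (10011111110)·(01000000000) mod 2 = 0+0+0+0+0+0+0+0+0+0+0 mod 2 = 0
  c[5] = d·G[:,5] = (10011111110)·(00100000000) mod 2 = 0+0+0+0+0+0+0+0+0+0+0 mod 2 = 0
  c[6] = d·G[:,6] = (10011111110)·(00010000000) mod 2 = 0+0+0+1+0+0+0+0+0+0+0 mod 2 = 1
  c[7] = d·G[:,7] = (10011111110)·(00001111111) mod 2 = 0+0+0+0+1+1+1+1+1+1+0 mod 2 = 0
  c[8] = d·G[:,8] = (10011111110)·(00001000000) mod 2 = 0+0+0+0+1+0+0+0+0+0+0 mod 2 = 1
  c[9] = d·G[:,9] = (10011111110)·(00000100000) mod 2 = 0+0+0+0+0+1+0+0+0+0+0 mod 2 = 1
  c[10] = d·G[:,10] = (10011111110)·(00000010000) mod 2 = 0+0+0+0+0+0+1+0+0+0+0 mod 2 = 1
  c[11] = d·G[:,11] = (10011111110)·(00000001000) mod 2 = 0+0+0+0+0+0+0+1+0+0+0 mod 2 = 1
  c[12] = d·G[:,12] = (10011111110)·(00000000100) mod 2 = 0+0+0+0+0+0+0+0+1+0+0 mod 2 = 1
  c[13] = d·G[:,13] = (10011111110)·(00000000010) mod 2 = 0+0+0+0+0+0+0+0+0+1+0 mod 2 = 1
  c[14] = d·G[:,14] = (10011111110)·(00000000001) mod 2 = 0+0+0+0+0+0+0+0+0+0+0 mod 2 = 0
Codeword = 111000101111110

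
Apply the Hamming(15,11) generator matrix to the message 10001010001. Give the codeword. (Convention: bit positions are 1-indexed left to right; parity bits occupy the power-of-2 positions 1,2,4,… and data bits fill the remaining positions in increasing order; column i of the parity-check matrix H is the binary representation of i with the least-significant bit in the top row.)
Codeword c = d · G (mod 2), d = 10001010001:
  c[0] = d·G[:,0] = (10001010001)·(11011010101) mod 2 = 1+0+0+0+1+0+1+0+0+0+1 mod 2 = 0
  c[1] = d·G[:,1] = (10001010001)·(10110110011) mod 2 = 1+0+0+0+0+0+1+0+0+0+1 mod 2 = 1
  c[2] = d·G[:,2] = (10001010001)·(10000000000) mod 2 = 1+0+0+0+0+0+0+0+0+0+0 mod 2 = 1
  c[3] = d·G[:,3] = (10001010001)·(01110001111) mod 2 = 0+0+0+0+0+0+0+0+0+0+1 mod 2 = 1
  c[4] = d·G[:,4] = (10001010001)·(01000000000) mod 2 = 0+0+0+0+0+0+0+0+0+0+0 mod 2 = 0
  c[5] = d·G[:,5] = (10001010001)·(00100000000) mod 2 = 0+0+0+0+0+0+0+0+0+0+0 mod 2 = 0
  c[6] = d·G[:,6] = (10001010001)·(00010000000) mod 2 = 0+0+0+0+0+0+0+0+0+0+0 mod 2 = 0
  c[7] = d·G[:,7] = (10001010001)·(00001111111) mod 2 = 0+0+0+0+1+0+1+0+0+0+1 mod 2 = 1
  c[8] = d·G[:,8] = (10001010001)·(00001000000) mod 2 = 0+0+0+0+1+0+0+0+0+0+0 mod 2 = 1
  c[9] = d·G[:,9] = (10001010001)·(00000100000) mod 2 = 0+0+0+0+0+0+0+0+0+0+0 mod 2 = 0
  c[10] = d·G[:,10] = (10001010001)·(00000010000) mod 2 = 0+0+0+0+0+0+1+0+0+0+0 mod 2 = 1
  c[11] = d·G[:,11] = (10001010001)·(00000001000) mod 2 = 0+0+0+0+0+0+0+0+0+0+0 mod 2 = 0
  c[12] = d·G[:,12] = (10001010001)·(00000000100) mod 2 = 0+0+0+0+0+0+0+0+0+0+0 mod 2 = 0
  c[13] = d·G[:,13] = (10001010001)·(00000000010) mod 2 = 0+0+0+0+0+0+0+0+0+0+0 mod 2 = 0
  c[14] = d·G[:,14] = (10001010001)·(00000000001) mod 2 = 0+0+0+0+0+0+0+0+0+0+1 mod 2 = 1
Codeword = 011100011010001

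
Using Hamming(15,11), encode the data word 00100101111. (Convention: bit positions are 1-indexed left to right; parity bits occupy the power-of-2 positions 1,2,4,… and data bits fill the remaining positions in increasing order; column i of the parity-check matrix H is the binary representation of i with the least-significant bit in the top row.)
Codeword c = d · G (mod 2), d = 00100101111:
  c[0] = d·G[:,0] = (00100101111)·(11011010101) mod 2 = 0+0+0+0+0+0+0+0+1+0+1 mod 2 = 0
  c[1] = d·G[:,1] = (00100101111)·(10110110011) mod 2 = 0+0+1+0+0+1+0+0+0+1+1 mod 2 = 0
  c[2] = d·G[:,2] = (00100101111)·(10000000000) mod 2 = 0+0+0+0+0+0+0+0+0+0+0 mod 2 = 0
  c[3] = d·G[:,3] = (00100101111)·(01110001111) mod 2 = 0+0+1+0+0+0+0+1+1+1+1 mod 2 = 1
  c[4] = d·G[:,4] = (00100101111)·(01000000000) mod 2 = 0+0+0+0+0+0+0+0+0+0+0 mod 2 = 0
  c[5] = d·G[:,5] = (00100101111)·(00100000000) mod 2 = 0+0+1+0+0+0+0+0+0+0+0 mod 2 = 1
  c[6] = d·G[:,6] = (00100101111)·(00010000000) mod 2 = 0+0+0+0+0+0+0+0+0+0+0 mod 2 = 0
  c[7] = d·G[:,7] = (00100101111)·(00001111111) mod 2 = 0+0+0+0+0+1+0+1+1+1+1 mod 2 = 1
  c[8] = d·G[:,8] = (00100101111)·(00001000000) mod 2 = 0+0+0+0+0+0+0+0+0+0+0 mod 2 = 0
  c[9] = d·G[:,9] = (00100101111)·(00000100000) mod 2 = 0+0+0+0+0+1+0+0+0+0+0 mod 2 = 1
  c[10] = d·G[:,10] = (00100101111)·(00000010000) mod 2 = 0+0+0+0+0+0+0+0+0+0+0 mod 2 = 0
  c[11] = d·G[:,11] = (00100101111)·(00000001000) mod 2 = 0+0+0+0+0+0+0+1+0+0+0 mod 2 = 1
  c[12] = d·G[:,12] = (00100101111)·(00000000100) mod 2 = 0+0+0+0+0+0+0+0+1+0+0 mod 2 = 1
  c[13] = d·G[:,13] = (00100101111)·(00000000010) mod 2 = 0+0+0+0+0+0+0+0+0+1+0 mod 2 = 1
  c[14] = d·G[:,14] = (00100101111)·(00000000001) mod 2 = 0+0+0+0+0+0+0+0+0+0+1 mod 2 = 1
Codeword = 000101010101111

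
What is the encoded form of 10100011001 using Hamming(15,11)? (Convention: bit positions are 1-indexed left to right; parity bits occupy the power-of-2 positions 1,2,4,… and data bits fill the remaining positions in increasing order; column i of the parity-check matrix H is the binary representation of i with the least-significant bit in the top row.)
Codeword c = d · G (mod 2), d = 10100011001:
  c[0] = d·G[:,0] = (10100011001)·(11011010101) mod 2 = 1+0+0+0+0+0+1+0+0+0+1 mod 2 = 1
  c[1] = d·G[:,1] = (10100011001)·(10110110011) mod 2 = 1+0+1+0+0+0+1+0+0+0+1 mod 2 = 0
  c[2] = d·G[:,2] = (10100011001)·(10000000000) mod 2 = 1+0+0+0+0+0+0+0+0+0+0 mod 2 = 1
  c[3] = d·G[:,3] = (10100011001)·(01110001111) mod 2 = 0+0+1+0+0+0+0+1+0+0+1 mod 2 = 1
  c[4] = d·G[:,4] = (10100011001)·(01000000000) mod 2 = 0+0+0+0+0+0+0+0+0+0+0 mod 2 = 0
  c[5] = d·G[:,5] = (10100011001)·(00100000000) mod 2 = 0+0+1+0+0+0+0+0+0+0+0 mod 2 = 1
  c[6] = d·G[:,6] = (10100011001)·(00010000000) mod 2 = 0+0+0+0+0+0+0+0+0+0+0 mod 2 = 0
  c[7] = d·G[:,7] = (10100011001)·(00001111111) mod 2 = 0+0+0+0+0+0+1+1+0+0+1 mod 2 = 1
  c[8] = d·G[:,8] = (10100011001)·(00001000000) mod 2 = 0+0+0+0+0+0+0+0+0+0+0 mod 2 = 0
  c[9] = d·G[:,9] = (10100011001)·(00000100000) mod 2 = 0+0+0+0+0+0+0+0+0+0+0 mod 2 = 0
  c[10] = d·G[:,10] = (10100011001)·(00000010000) mod 2 = 0+0+0+0+0+0+1+0+0+0+0 mod 2 = 1
  c[11] = d·G[:,11] = (10100011001)·(00000001000) mod 2 = 0+0+0+0+0+0+0+1+0+0+0 mod 2 = 1
  c[12] = d·G[:,12] = (10100011001)·(00000000100) mod 2 = 0+0+0+0+0+0+0+0+0+0+0 mod 2 = 0
  c[13] = d·G[:,13] = (10100011001)·(00000000010) mod 2 = 0+0+0+0+0+0+0+0+0+0+0 mod 2 = 0
  c[14] = d·G[:,14] = (10100011001)·(00000000001) mod 2 = 0+0+0+0+0+0+0+0+0+0+1 mod 2 = 1
Codeword = 101101010011001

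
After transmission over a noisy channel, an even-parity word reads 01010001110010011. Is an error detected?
Sum of received bits: 0+1+0+1+0+0+0+1+1+1+0+0+1+0+0+1+1 = 8; 8 mod 2 = 0. Result is 0 → no error detected.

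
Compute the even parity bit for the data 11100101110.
Sum of data bits: 1+1+1+0+0+1+0+1+1+1+0 = 7.
7 mod 2 = 1, so parity bit = 1.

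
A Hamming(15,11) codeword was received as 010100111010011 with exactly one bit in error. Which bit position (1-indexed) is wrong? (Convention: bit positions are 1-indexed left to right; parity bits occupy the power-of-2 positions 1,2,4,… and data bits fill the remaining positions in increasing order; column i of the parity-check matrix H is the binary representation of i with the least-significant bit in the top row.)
Syndrome s = H · r^T (mod 2), r = 010100111010011:
  s[0] = (101010101010101)·(010100111010011) mod 2 = 0+0+0+0+0+0+1+0+1+0+1+0+0+0+1 mod 2 = 0
  s[1] = (011001100110011)·(010100111010011) mod 2 = 0+1+0+0+0+0+1+0+0+0+1+0+0+1+1 mod 2 = 1
  s[2] = (000111100001111)·(010100111010011) mod 2 = 0+0+0+1+0+0+1+0+0+0+0+0+0+1+1 mod 2 = 0
  s[3] = (000000011111111)·(010100111010011) mod 2 = 0+0+0+0+0+0+0+1+1+0+1+0+0+1+1 mod 2 = 1
Syndrome = 0101
Column i of H is the binary representation of i, so the syndrome is the binary index of the flipped bit.
Read s = 0101 with s[0] as LSB: 0·2^0 + 1·2^1 + 0·2^2 + 1·2^3 = 10.
Error is at bit position 10.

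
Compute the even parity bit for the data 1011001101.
Sum of data bits: 1+0+1+1+0+0+1+1+0+1 = 6.
6 mod 2 = 0, so parity bit = 0.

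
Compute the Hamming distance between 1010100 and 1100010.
XOR = 0110110, count of 1s = 4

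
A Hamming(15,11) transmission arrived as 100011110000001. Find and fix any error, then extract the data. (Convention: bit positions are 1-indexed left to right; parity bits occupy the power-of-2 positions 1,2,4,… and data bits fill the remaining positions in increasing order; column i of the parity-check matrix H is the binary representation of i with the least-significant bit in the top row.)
Syndrome s = H · r^T (mod 2), r = 100011110000001:
  s[0] = (101010101010101)·(100011110000001) mod 2 = 1+0+0+0+1+0+1+0+0+0+0+0+0+0+1 mod 2 = 0
  s[1] = (011001100110011)·(100011110000001) mod 2 = 0+0+0+0+0+1+1+0+0+0+0+0+0+0+1 mod 2 = 1
  s[2] = (000111100001111)·(100011110000001) mod 2 = 0+0+0+0+1+1+1+0+0+0+0+0+0+0+1 mod 2 = 0
  s[3] = (000000011111111)·(100011110000001) mod 2 = 0+0+0+0+0+0+0+1+0+0+0+0+0+0+1 mod 2 = 0
Syndrome = 0100
Column 2 of H equals this syndrome → error at bit 2 (1-indexed).
Flip bit 2: 100011110000001 → 110011110000001
Extract data bits at positions {3,5,6,7,9,10,11,12,13,14,15}: 01110000001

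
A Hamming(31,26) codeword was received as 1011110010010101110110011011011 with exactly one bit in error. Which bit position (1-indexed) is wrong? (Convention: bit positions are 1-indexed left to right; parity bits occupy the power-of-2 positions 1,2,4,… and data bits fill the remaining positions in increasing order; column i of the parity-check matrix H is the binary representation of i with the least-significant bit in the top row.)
Syndrome s = H · r^T (mod 2), r = 1011110010010101110110011011011:
  s[0] = (1010101010101010101010101010101)·(1011110010010101110110011011011) mod 2 = 1+0+1+0+1+0+0+0+1+0+0+0+0+0+0+0+1+0+0+0+1+0+0+0+1+0+1+0+0+0+1 mod 2 = 1
  s[1] = (0110011001100110011001100110011)·(1011110010010101110110011011011) mod 2 = 0+0+1+0+0+1+0+0+0+0+0+0+0+1+0+0+0+1+0+0+0+0+0+0+0+0+1+0+0+1+1 mod 2 = 1
  s[2] = (0001111000011110000111100001111)·(1011110010010101110110011011011) mod 2 = 0+0+0+1+1+1+0+0+0+0+0+1+0+1+0+0+0+0+0+1+1+0+0+0+0+0+0+1+0+1+1 mod 2 = 0
  s[3] = (0000000111111110000000011111111)·(1011110010010101110110011011011) mod 2 = 0+0+0+0+0+0+0+0+1+0+0+1+0+1+0+0+0+0+0+0+0+0+0+1+1+0+1+1+0+1+1 mod 2 = 1
  s[4] = (0000000000000001111111111111111)·(1011110010010101110110011011011) mod 2 = 0+0+0+0+0+0+0+0+0+0+0+0+0+0+0+1+1+1+0+1+1+0+0+1+1+0+1+1+0+1+1 mod 2 = 1
Syndrome = 11011
Column i of H is the binary representation of i, so the syndrome is the binary index of the flipped bit.
Read s = 11011 with s[0] as LSB: 1·2^0 + 1·2^1 + 0·2^2 + 1·2^3 + 1·2^4 = 27.
Error is at bit position 27.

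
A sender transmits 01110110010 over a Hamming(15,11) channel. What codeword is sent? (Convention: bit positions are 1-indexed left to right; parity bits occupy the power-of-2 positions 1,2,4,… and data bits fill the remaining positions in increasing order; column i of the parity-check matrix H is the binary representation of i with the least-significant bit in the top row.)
Codeword c = d · G (mod 2), d = 01110110010:
  c[0] = d·G[:,0] = (01110110010)·(11011010101) mod 2 = 0+1+0+1+0+0+1+0+0+0+0 mod 2 = 1
  c[1] = d·G[:,1] = (01110110010)·(10110110011) mod 2 = 0+0+1+1+0+1+1+0+0+1+0 mod 2 = 1
  c[2] = d·G[:,2] = (01110110010)·(10000000000) mod 2 = 0+0+0+0+0+0+0+0+0+0+0 mod 2 = 0
  c[3] = d·G[:,3] = (01110110010)·(01110001111) mod 2 = 0+1+1+1+0+0+0+0+0+1+0 mod 2 = 0
  c[4] = d·G[:,4] = (01110110010)·(01000000000) mod 2 = 0+1+0+0+0+0+0+0+0+0+0 mod 2 = 1
  c[5] = d·G[:,5] = (01110110010)·(00100000000) mod 2 = 0+0+1+0+0+0+0+0+0+0+0 mod 2 = 1
  c[6] = d·G[:,6] = (01110110010)·(00010000000) mod 2 = 0+0+0+1+0+0+0+0+0+0+0 mod 2 = 1
  c[7] = d·G[:,7] = (01110110010)·(00001111111) mod 2 = 0+0+0+0+0+1+1+0+0+1+0 mod 2 = 1
  c[8] = d·G[:,8] = (01110110010)·(00001000000) mod 2 = 0+0+0+0+0+0+0+0+0+0+0 mod 2 = 0
  c[9] = d·G[:,9] = (01110110010)·(00000100000) mod 2 = 0+0+0+0+0+1+0+0+0+0+0 mod 2 = 1
  c[10] = d·G[:,10] = (01110110010)·(00000010000) mod 2 = 0+0+0+0+0+0+1+0+0+0+0 mod 2 = 1
  c[11] = d·G[:,11] = (01110110010)·(00000001000) mod 2 = 0+0+0+0+0+0+0+0+0+0+0 mod 2 = 0
  c[12] = d·G[:,12] = (01110110010)·(00000000100) mod 2 = 0+0+0+0+0+0+0+0+0+0+0 mod 2 = 0
  c[13] = d·G[:,13] = (01110110010)·(00000000010) mod 2 = 0+0+0+0+0+0+0+0+0+1+0 mod 2 = 1
  c[14] = d·G[:,14] = (01110110010)·(00000000001) mod 2 = 0+0+0+0+0+0+0+0+0+0+0 mod 2 = 0
Codeword = 110011110110010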